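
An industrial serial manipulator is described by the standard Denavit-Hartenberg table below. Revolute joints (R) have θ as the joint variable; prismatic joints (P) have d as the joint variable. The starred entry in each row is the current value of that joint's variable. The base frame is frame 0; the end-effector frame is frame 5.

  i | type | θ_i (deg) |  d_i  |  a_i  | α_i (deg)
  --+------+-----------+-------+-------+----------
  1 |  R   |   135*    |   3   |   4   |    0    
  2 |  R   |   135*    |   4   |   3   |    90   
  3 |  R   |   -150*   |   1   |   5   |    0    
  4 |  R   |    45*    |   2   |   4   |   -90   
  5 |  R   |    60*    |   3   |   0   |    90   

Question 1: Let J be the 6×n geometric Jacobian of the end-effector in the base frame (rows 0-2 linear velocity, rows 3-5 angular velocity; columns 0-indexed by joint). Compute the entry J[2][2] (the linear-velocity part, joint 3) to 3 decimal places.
-2.468

axis z_2 = (-1.0000,0.0000,0.0000); lever o_n−o_2 = (-3.0000,2.4676,-7.1402)
cross product → J_v[:, 2] = (-0.0000,-7.1402,-2.4676)
J_ω[:, 2] = z_2
entry J[2][2] = -2.4676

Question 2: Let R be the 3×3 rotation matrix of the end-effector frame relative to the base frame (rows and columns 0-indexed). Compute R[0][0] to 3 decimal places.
0.866

End-effector x-axis (col 0 of R) = (0.8660,0.1294,-0.4830)
R[0][0] = 0.8660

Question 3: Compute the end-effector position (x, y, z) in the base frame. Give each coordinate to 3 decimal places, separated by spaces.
-5.828 2.296 -0.140

after link 1: o_1 = (-2.8284, 2.8284, 3.0000)
after link 2: o_2 = (-2.8284, -0.1716, 7.0000)
after link 3: o_3 = (-3.8284, 4.1586, 4.5000)
after link 4: o_4 = (-5.8284, 5.1938, 0.6363)
after link 5: o_5 = (-5.8284, 2.2961, -0.1402)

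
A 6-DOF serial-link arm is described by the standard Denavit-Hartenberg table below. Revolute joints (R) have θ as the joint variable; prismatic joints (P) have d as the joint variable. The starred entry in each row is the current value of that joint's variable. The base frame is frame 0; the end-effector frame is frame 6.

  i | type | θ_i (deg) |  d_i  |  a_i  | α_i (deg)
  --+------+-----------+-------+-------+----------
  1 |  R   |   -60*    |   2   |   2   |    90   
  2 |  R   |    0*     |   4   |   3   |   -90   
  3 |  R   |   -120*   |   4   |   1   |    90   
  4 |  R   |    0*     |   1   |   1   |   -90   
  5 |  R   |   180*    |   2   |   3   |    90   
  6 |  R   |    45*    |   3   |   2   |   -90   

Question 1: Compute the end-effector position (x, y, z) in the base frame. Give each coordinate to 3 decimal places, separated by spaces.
1.450 -8.330 9.414

after link 1: o_1 = (1.0000, -1.7321, 2.0000)
after link 2: o_2 = (-0.9641, -6.3301, 2.0000)
after link 3: o_3 = (-1.9641, -6.3301, 6.0000)
after link 4: o_4 = (-2.9641, -5.3301, 6.0000)
after link 5: o_5 = (0.0359, -5.3301, 8.0000)
after link 6: o_6 = (1.4501, -8.3301, 9.4142)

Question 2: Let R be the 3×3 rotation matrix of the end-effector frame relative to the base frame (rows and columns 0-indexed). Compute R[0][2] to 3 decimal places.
End-effector z-axis (col 2 of R) = (-0.7071,-0.0000,0.7071)
R[0][2] = -0.7071

-0.707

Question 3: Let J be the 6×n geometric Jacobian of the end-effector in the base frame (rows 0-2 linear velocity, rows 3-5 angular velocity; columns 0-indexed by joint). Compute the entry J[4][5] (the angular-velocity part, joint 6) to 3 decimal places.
axis z_5 = (0.0000,-1.0000,0.0000); lever o_n−o_5 = (1.4142,-3.0000,1.4142)
cross product → J_v[:, 5] = (-1.4142,-0.0000,1.4142)
J_ω[:, 5] = z_5
entry J[4][5] = -1.0000

-1.000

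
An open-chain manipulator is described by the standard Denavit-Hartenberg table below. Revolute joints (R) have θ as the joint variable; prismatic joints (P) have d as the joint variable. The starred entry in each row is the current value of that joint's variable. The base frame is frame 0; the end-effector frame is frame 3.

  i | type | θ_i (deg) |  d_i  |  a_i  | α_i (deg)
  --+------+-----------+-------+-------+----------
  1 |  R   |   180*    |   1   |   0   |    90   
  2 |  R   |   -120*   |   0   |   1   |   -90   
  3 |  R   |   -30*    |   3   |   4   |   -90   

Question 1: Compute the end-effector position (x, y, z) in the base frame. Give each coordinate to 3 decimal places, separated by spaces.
after link 1: o_1 = (0.0000, 0.0000, 1.0000)
after link 2: o_2 = (0.5000, -0.0000, 0.1340)
after link 3: o_3 = (-0.3660, 2.0000, -4.3660)

-0.366 2.000 -4.366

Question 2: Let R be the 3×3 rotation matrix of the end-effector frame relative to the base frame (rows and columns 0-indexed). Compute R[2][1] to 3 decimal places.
End-effector y-axis (col 1 of R) = (0.8660,-0.0000,0.5000)
R[2][1] = 0.5000

0.500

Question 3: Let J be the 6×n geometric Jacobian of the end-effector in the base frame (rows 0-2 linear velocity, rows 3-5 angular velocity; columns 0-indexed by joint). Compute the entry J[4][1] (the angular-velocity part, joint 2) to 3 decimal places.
axis z_1 = (0.0000,1.0000,0.0000); lever o_n−o_1 = (-0.3660,2.0000,-5.3660)
cross product → J_v[:, 1] = (-5.3660,0.0000,0.3660)
J_ω[:, 1] = z_1
entry J[4][1] = 1.0000

1.000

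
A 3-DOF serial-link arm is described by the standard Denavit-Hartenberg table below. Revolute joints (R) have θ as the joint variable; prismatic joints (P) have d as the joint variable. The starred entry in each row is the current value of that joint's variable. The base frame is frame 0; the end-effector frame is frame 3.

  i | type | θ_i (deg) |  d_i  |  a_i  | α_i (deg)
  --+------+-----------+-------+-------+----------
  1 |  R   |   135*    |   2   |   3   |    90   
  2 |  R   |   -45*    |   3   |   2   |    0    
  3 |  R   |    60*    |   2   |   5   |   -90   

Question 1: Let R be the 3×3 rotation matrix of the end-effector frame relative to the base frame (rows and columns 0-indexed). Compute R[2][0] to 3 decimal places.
End-effector x-axis (col 0 of R) = (-0.6830,0.6830,0.2588)
R[2][0] = 0.2588

0.259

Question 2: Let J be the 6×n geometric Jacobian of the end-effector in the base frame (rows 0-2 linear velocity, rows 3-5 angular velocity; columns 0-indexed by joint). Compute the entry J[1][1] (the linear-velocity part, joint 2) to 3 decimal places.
0.085

axis z_1 = (0.7071,0.7071,0.0000); lever o_n−o_1 = (-0.8795,7.9506,-0.1201)
cross product → J_v[:, 1] = (-0.0849,0.0849,6.2438)
J_ω[:, 1] = z_1
entry J[1][1] = 0.0849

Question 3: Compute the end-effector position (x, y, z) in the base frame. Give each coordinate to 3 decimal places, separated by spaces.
after link 1: o_1 = (-2.1213, 2.1213, 2.0000)
after link 2: o_2 = (-1.0000, 5.2426, 0.5858)
after link 3: o_3 = (-3.0008, 10.0719, 1.8799)

-3.001 10.072 1.880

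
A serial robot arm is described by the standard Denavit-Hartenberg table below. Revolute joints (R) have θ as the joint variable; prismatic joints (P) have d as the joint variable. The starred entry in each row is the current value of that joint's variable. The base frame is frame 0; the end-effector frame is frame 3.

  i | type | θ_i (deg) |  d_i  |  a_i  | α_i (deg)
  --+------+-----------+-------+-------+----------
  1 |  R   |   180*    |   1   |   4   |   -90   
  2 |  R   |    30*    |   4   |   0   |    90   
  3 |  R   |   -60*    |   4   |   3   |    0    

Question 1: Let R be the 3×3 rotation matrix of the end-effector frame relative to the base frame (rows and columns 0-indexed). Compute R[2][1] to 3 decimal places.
End-effector y-axis (col 1 of R) = (-0.7500,-0.5000,-0.4330)
R[2][1] = -0.4330

-0.433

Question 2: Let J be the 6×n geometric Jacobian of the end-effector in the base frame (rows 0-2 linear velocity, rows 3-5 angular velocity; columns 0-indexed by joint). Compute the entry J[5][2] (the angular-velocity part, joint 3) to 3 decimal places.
axis z_2 = (-0.5000,0.0000,0.8660); lever o_n−o_2 = (-3.2990,2.5981,2.7141)
cross product → J_v[:, 2] = (-2.2500,-1.5000,-1.2990)
J_ω[:, 2] = z_2
entry J[5][2] = 0.8660

0.866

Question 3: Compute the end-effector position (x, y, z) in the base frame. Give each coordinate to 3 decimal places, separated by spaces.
-7.299 -1.402 3.714

after link 1: o_1 = (-4.0000, 0.0000, 1.0000)
after link 2: o_2 = (-4.0000, -4.0000, 1.0000)
after link 3: o_3 = (-7.2990, -1.4019, 3.7141)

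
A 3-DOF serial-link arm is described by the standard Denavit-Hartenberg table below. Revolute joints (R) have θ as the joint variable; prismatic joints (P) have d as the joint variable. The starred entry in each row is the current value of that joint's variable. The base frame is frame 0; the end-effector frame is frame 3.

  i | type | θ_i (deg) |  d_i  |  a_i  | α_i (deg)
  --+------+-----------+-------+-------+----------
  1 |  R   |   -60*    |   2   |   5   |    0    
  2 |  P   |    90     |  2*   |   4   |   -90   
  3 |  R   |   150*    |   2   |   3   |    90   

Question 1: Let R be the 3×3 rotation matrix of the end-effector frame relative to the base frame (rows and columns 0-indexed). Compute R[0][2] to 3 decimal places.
End-effector z-axis (col 2 of R) = (0.4330,0.2500,-0.8660)
R[0][2] = 0.4330

0.433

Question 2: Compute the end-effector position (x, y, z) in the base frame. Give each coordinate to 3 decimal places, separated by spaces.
2.714 -1.897 2.500

after link 1: o_1 = (2.5000, -4.3301, 2.0000)
after link 2: o_2 = (5.9641, -2.3301, 4.0000)
after link 3: o_3 = (2.7141, -1.8971, 2.5000)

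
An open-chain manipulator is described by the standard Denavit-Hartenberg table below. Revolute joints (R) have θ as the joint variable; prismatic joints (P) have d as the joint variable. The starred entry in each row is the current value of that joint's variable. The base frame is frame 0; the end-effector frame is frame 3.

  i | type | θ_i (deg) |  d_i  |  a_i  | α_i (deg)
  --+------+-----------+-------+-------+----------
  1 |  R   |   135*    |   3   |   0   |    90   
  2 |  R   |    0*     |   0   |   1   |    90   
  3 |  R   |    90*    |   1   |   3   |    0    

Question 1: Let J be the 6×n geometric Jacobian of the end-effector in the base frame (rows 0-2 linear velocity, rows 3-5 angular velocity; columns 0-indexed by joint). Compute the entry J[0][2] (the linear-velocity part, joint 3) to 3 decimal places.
2.121

axis z_2 = (0.0000,0.0000,-1.0000); lever o_n−o_2 = (2.1213,2.1213,-1.0000)
cross product → J_v[:, 2] = (2.1213,-2.1213,0.0000)
J_ω[:, 2] = z_2
entry J[0][2] = 2.1213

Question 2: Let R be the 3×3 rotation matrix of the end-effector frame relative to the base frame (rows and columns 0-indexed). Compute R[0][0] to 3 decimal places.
End-effector x-axis (col 0 of R) = (0.7071,0.7071,0.0000)
R[0][0] = 0.7071

0.707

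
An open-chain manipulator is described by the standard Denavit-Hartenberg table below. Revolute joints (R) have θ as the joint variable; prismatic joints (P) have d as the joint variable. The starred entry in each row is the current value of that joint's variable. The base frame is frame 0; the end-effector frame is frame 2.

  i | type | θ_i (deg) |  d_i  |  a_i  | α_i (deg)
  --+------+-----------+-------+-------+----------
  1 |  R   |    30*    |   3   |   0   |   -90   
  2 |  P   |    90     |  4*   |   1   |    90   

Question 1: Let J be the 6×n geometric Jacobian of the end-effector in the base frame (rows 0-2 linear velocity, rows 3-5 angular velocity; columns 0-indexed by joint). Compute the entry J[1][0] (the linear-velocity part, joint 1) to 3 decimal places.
axis z_0 = ẑ; lever o_n−o_0 = (-2.0000,3.4641,2.0000)
cross product → J_v[:, 0] = (-3.4641,-2.0000,0.0000)
J_ω[:, 0] = z_0
entry J[1][0] = -2.0000

-2.000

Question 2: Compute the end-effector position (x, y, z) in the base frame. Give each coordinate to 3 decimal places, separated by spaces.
after link 1: o_1 = (0.0000, 0.0000, 3.0000)
after link 2: o_2 = (-2.0000, 3.4641, 2.0000)

-2.000 3.464 2.000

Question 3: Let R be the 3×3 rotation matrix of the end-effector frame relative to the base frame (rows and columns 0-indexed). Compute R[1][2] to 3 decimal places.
End-effector z-axis (col 2 of R) = (0.8660,0.5000,0.0000)
R[1][2] = 0.5000

0.500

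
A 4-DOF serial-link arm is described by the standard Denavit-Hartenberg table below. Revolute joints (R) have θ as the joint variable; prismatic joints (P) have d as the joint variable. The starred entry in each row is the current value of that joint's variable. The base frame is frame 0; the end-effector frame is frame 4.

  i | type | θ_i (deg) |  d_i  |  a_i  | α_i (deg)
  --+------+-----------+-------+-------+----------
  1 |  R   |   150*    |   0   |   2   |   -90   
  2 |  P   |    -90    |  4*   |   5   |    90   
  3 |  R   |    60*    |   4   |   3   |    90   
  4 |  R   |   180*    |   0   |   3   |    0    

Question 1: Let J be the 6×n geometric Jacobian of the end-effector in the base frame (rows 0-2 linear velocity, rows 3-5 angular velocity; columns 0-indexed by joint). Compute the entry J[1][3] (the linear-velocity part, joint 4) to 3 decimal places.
axis z_3 = (0.2500,0.4330,0.8660); lever o_n−o_3 = (1.2990,2.2500,-1.5000)
cross product → J_v[:, 3] = (-2.5981,1.5000,-0.0000)
J_ω[:, 3] = z_3
entry J[1][3] = 1.5000

1.500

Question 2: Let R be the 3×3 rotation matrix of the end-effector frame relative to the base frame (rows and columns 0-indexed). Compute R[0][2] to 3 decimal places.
End-effector z-axis (col 2 of R) = (0.2500,0.4330,0.8660)
R[0][2] = 0.2500

0.250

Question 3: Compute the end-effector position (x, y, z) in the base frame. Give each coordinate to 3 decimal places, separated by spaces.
after link 1: o_1 = (-1.7321, 1.0000, 0.0000)
after link 2: o_2 = (-3.7321, -2.4641, 5.0000)
after link 3: o_3 = (-1.5670, -6.7141, 6.5000)
after link 4: o_4 = (-0.2679, -4.4641, 5.0000)

-0.268 -4.464 5.000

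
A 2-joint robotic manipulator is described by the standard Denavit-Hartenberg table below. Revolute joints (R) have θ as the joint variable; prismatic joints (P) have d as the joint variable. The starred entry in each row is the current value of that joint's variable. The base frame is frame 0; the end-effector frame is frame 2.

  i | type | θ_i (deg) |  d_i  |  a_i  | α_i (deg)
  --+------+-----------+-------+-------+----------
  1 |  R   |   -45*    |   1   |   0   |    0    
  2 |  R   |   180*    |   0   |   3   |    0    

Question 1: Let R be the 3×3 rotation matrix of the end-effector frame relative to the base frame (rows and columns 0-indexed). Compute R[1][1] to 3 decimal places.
-0.707

End-effector y-axis (col 1 of R) = (-0.7071,-0.7071,0.0000)
R[1][1] = -0.7071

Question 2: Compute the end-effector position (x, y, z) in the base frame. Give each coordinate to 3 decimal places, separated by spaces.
-2.121 2.121 1.000

after link 1: o_1 = (0.0000, 0.0000, 1.0000)
after link 2: o_2 = (-2.1213, 2.1213, 1.0000)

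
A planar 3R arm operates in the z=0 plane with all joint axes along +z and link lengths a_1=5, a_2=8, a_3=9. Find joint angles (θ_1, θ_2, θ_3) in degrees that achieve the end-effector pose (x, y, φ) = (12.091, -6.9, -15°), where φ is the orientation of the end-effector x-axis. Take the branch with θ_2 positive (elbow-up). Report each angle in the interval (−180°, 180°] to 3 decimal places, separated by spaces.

wrist centre = target − a_3·(cos φ, sin φ) = (3.3977, -4.5706)
cos θ_2 = (32.4348−5²−8²)/(2·5·8) = -0.7071; θ_2 = 134.9966° (elbow-up)
β = atan2(-4.5706,3.3977) = -53.3740°; ψ = atan2(5.6572,-0.6565) = 96.6196°
θ_1 = β − ψ = -149.9936°
θ_3 = φ − θ_1 − θ_2 = -0.0030° (wrapped to (-180°,180°])

-149.994 134.997 -0.003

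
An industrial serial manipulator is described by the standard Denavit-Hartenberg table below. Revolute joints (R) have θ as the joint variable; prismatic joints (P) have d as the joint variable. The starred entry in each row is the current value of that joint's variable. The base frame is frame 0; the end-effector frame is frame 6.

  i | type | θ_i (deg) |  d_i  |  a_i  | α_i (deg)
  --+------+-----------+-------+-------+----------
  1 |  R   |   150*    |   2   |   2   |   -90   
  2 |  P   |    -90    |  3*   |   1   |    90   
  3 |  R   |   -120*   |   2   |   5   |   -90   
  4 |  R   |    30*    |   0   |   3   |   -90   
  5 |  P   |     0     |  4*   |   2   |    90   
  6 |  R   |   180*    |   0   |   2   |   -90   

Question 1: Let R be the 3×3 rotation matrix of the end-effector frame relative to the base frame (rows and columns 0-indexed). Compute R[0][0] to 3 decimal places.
0.058

End-effector x-axis (col 0 of R) = (0.0580,-0.8995,0.4330)
R[0][0] = 0.0580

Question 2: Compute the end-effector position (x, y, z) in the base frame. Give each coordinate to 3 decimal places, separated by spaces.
after link 1: o_1 = (-1.7321, 1.0000, 2.0000)
after link 2: o_2 = (-3.2321, -1.5981, 3.0000)
after link 3: o_3 = (0.6651, 1.1519, 0.5000)
after link 4: o_4 = (0.4910, 3.8505, -0.7990)
after link 5: o_5 = (-3.4910, 5.8816, -0.6651)
after link 6: o_6 = (-3.3750, 4.0825, 0.2010)

-3.375 4.083 0.201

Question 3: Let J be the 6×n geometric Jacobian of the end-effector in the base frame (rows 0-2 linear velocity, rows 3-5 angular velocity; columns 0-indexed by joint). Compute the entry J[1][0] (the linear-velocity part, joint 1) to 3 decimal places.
-3.375

axis z_0 = ẑ; lever o_n−o_0 = (-3.3750,4.0825,0.2010)
cross product → J_v[:, 0] = (-4.0825,-3.3750,0.0000)
J_ω[:, 0] = z_0
entry J[1][0] = -3.3750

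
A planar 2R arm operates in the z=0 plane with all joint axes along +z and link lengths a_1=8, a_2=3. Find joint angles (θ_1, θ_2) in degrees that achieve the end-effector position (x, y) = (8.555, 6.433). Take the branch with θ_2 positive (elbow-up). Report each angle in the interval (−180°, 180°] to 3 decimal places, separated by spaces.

28.887 29.995

cos θ_2 = (114.5715−8²−3²)/(2·8·3) = 0.8661; θ_2 = 29.9945° (elbow-up)
β = atan2(6.4330,8.5550) = 36.9416°; ψ = atan2(1.4998,10.5982) = 8.0544°
θ_1 = β − ψ = 28.8872°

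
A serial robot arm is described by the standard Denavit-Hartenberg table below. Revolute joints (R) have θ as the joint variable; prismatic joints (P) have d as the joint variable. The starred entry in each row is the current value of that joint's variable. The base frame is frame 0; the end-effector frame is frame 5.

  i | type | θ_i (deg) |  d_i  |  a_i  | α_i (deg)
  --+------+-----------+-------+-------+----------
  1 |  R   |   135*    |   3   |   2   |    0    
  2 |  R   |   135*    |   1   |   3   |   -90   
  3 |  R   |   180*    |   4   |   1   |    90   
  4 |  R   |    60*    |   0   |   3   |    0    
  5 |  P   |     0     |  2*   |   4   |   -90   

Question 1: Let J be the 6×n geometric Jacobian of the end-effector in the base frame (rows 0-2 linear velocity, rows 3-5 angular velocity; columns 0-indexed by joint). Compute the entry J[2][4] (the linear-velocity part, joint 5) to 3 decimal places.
prismatic axis z_4 = (0.0000,-0.0000,-1.0000)
J_v[:, 4] = z_4; J_ω[:, 4] = (0,0,0)
entry J[2][4] = -1.0000

-1.000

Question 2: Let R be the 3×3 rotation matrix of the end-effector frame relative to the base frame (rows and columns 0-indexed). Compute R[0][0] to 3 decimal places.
End-effector x-axis (col 0 of R) = (0.8660,0.5000,0.0000)
R[0][0] = 0.8660

0.866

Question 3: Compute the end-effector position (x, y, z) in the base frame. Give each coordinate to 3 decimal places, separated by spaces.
8.648 2.914 2.000

after link 1: o_1 = (-1.4142, 1.4142, 3.0000)
after link 2: o_2 = (-1.4142, -1.5858, 4.0000)
after link 3: o_3 = (2.5858, -0.5858, 4.0000)
after link 4: o_4 = (5.1839, 0.9142, 4.0000)
after link 5: o_5 = (8.6480, 2.9142, 2.0000)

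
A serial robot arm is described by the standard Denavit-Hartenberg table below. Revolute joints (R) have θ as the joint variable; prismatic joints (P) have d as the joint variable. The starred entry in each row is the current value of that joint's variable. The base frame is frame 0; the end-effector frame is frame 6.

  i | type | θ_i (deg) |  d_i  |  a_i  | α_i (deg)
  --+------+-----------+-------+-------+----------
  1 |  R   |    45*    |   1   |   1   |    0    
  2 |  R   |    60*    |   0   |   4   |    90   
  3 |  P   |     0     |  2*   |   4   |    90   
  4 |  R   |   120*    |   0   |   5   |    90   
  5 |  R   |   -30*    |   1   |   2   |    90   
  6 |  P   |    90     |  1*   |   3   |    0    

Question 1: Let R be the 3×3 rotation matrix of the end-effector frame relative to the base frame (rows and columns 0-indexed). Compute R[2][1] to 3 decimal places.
End-effector y-axis (col 1 of R) = (-0.8365,0.2241,-0.5000)
R[2][1] = -0.5000

-0.500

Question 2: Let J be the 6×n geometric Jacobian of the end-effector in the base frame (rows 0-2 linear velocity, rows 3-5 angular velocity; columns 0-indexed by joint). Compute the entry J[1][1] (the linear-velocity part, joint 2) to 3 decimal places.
axis z_1 = (0.0000,0.0000,1.0000); lever o_n−o_1 = (6.9163,10.4958,1.8660)
cross product → J_v[:, 1] = (-10.4958,6.9163,0.0000)
J_ω[:, 1] = z_1
entry J[1][1] = 6.9163

6.916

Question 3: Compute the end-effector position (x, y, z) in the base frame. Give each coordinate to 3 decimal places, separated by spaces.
7.623 11.203 2.866

after link 1: o_1 = (0.7071, 0.7071, 1.0000)
after link 2: o_2 = (-0.3282, 4.5708, 1.0000)
after link 3: o_3 = (0.5684, 8.9522, 1.0000)
after link 4: o_4 = (5.3980, 7.6581, 1.0000)
after link 5: o_5 = (7.3299, 8.1757, 2.0000)
after link 6: o_6 = (7.6234, 11.2029, 2.8660)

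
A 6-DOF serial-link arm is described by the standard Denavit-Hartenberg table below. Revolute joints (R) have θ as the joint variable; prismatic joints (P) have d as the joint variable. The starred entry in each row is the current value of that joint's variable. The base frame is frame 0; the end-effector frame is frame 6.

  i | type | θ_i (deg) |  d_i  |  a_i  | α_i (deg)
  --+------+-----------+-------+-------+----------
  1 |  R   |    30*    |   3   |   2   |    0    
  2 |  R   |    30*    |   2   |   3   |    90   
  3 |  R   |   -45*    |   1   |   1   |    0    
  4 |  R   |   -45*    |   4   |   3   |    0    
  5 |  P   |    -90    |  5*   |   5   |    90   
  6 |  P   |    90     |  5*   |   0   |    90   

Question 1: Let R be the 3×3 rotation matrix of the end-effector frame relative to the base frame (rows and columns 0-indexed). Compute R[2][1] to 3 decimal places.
1.000

End-effector y-axis (col 1 of R) = (-0.0000,-0.0000,1.0000)
R[2][1] = 1.0000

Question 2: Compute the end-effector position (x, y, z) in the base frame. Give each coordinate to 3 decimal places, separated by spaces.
after link 1: o_1 = (1.7321, 1.0000, 3.0000)
after link 2: o_2 = (3.2321, 3.5981, 5.0000)
after link 3: o_3 = (4.4516, 3.7104, 4.2929)
after link 4: o_4 = (7.9157, 1.7104, 1.2929)
after link 5: o_5 = (9.7459, -5.1197, 1.2929)
after link 6: o_6 = (9.7459, -5.1197, 6.2929)

9.746 -5.120 6.293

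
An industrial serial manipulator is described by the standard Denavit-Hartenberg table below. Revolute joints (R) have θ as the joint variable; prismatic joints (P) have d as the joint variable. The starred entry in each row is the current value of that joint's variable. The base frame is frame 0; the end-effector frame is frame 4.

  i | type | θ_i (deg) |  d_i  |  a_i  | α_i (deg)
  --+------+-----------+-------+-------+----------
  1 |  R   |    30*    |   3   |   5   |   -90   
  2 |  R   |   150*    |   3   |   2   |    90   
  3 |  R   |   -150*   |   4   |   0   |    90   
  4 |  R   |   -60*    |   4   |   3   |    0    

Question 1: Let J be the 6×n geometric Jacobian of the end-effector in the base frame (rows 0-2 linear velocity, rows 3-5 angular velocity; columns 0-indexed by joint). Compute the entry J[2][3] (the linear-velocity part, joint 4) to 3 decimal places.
axis z_3 = (-0.0580,0.9665,0.2500); lever o_n−o_3 = (-0.0078,3.1295,3.8995)
cross product → J_v[:, 3] = (2.9865,0.2243,-0.1740)
J_ω[:, 3] = z_3
entry J[2][3] = -0.1740

-0.174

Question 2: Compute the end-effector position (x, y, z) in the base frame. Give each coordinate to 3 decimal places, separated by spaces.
after link 1: o_1 = (4.3301, 2.5000, 3.0000)
after link 2: o_2 = (1.3301, 4.2321, 2.0000)
after link 3: o_3 = (3.0622, 5.2321, -1.4641)
after link 4: o_4 = (3.0544, 8.3615, 2.4354)

3.054 8.362 2.435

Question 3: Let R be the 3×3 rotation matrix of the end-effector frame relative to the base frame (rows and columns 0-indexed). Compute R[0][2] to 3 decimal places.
End-effector z-axis (col 2 of R) = (-0.0580,0.9665,0.2500)
R[0][2] = -0.0580

-0.058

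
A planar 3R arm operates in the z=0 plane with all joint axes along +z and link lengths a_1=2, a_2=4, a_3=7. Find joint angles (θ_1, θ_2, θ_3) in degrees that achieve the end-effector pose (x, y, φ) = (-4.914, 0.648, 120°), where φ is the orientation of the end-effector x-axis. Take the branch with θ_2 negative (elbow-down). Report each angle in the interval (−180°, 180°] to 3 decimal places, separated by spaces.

-74.272 -45.005 -120.723

wrist centre = target − a_3·(cos φ, sin φ) = (-1.4140, -5.4142)
cos θ_2 = (31.3127−2²−4²)/(2·2·4) = 0.7070; θ_2 = -45.0050° (elbow-down)
β = atan2(-5.4142,-1.4140) = -104.6368°; ψ = atan2(-2.8287,4.8282) = -30.3647°
θ_1 = β − ψ = -74.2721°
θ_3 = φ − θ_1 − θ_2 = -120.7229° (wrapped to (-180°,180°])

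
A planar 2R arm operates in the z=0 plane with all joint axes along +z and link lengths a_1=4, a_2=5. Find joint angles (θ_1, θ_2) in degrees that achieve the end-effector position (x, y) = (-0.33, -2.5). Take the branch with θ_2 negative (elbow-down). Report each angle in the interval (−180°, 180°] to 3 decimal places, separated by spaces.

cos θ_2 = (6.3589−4²−5²)/(2·4·5) = -0.8660; θ_2 = -150.0002° (elbow-down)
β = atan2(-2.5000,-0.3300) = -97.5196°; ψ = atan2(-2.5000,-0.3301) = -97.5227°
θ_1 = β − ψ = 0.0032°

0.003 -150.000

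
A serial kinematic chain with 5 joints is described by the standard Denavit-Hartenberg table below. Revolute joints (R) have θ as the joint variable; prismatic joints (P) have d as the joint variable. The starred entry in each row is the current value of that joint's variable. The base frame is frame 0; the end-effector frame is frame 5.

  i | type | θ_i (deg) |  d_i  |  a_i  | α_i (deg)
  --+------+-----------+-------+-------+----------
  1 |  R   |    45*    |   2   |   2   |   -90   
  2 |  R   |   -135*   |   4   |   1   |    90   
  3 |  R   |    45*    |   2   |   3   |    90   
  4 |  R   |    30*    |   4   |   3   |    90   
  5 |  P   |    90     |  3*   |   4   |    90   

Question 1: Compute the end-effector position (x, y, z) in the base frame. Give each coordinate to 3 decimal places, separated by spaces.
after link 1: o_1 = (1.4142, 1.4142, 2.0000)
after link 2: o_2 = (-1.9142, 3.7426, 2.7071)
after link 3: o_3 = (-5.4749, 3.1820, 2.7929)
after link 4: o_4 = (-7.8567, -0.6018, 5.0313)
after link 5: o_5 = (-7.2522, -2.4973, 9.6184)

-7.252 -2.497 9.618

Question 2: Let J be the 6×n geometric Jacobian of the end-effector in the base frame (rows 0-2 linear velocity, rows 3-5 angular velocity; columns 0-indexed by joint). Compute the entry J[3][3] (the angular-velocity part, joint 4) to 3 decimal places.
0.146

axis z_3 = (0.1464,-0.8536,0.5000); lever o_n−o_3 = (-1.7773,-5.6792,6.8255)
cross product → J_v[:, 3] = (-2.9863,-1.8882,-2.3487)
J_ω[:, 3] = z_3
entry J[3][3] = 0.1464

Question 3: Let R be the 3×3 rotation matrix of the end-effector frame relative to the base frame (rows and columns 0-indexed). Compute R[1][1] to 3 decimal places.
End-effector y-axis (col 1 of R) = (0.0062,0.5062,0.8624)
R[1][1] = 0.5062

0.506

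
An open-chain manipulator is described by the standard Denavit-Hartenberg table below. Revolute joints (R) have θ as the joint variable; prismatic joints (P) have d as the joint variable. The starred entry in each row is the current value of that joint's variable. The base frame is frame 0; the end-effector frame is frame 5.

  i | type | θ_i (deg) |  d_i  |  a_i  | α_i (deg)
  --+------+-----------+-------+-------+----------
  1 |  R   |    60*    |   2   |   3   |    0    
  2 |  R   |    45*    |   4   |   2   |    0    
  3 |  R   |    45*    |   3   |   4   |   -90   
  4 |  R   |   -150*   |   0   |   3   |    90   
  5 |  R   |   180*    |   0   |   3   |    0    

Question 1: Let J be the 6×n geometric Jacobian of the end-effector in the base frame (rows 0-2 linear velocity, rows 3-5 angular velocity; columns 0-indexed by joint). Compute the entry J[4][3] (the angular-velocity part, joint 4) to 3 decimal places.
-0.866

axis z_3 = (-0.5000,-0.8660,0.0000); lever o_n−o_3 = (0.0000,0.0000,0.0000)
cross product → J_v[:, 3] = (-0.0000,0.0000,0.0000)
J_ω[:, 3] = z_3
entry J[4][3] = -0.8660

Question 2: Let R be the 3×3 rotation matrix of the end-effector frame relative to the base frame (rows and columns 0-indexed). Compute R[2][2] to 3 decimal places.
End-effector z-axis (col 2 of R) = (0.4330,-0.2500,-0.8660)
R[2][2] = -0.8660

-0.866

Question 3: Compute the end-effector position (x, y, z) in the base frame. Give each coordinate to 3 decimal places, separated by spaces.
-2.482 6.530 9.000

after link 1: o_1 = (1.5000, 2.5981, 2.0000)
after link 2: o_2 = (0.9824, 4.5299, 6.0000)
after link 3: o_3 = (-2.4817, 6.5299, 9.0000)
after link 4: o_4 = (-0.2317, 5.2309, 10.5000)
after link 5: o_5 = (-2.4817, 6.5299, 9.0000)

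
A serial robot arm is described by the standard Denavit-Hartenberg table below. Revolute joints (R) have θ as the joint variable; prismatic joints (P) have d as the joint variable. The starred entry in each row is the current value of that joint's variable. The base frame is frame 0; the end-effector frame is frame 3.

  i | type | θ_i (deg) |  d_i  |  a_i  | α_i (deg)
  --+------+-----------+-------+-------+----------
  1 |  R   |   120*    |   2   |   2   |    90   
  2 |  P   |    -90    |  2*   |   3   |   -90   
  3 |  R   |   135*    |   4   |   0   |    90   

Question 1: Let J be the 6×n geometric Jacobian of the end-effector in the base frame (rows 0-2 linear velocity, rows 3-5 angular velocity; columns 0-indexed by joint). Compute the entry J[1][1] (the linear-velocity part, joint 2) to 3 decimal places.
prismatic axis z_1 = (0.8660,0.5000,0.0000)
J_v[:, 1] = z_1; J_ω[:, 1] = (0,0,0)
entry J[1][1] = 0.5000

0.500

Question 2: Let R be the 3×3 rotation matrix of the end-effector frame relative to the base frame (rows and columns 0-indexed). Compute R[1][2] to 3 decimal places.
-0.354

End-effector z-axis (col 2 of R) = (-0.6124,-0.3536,-0.7071)
R[1][2] = -0.3536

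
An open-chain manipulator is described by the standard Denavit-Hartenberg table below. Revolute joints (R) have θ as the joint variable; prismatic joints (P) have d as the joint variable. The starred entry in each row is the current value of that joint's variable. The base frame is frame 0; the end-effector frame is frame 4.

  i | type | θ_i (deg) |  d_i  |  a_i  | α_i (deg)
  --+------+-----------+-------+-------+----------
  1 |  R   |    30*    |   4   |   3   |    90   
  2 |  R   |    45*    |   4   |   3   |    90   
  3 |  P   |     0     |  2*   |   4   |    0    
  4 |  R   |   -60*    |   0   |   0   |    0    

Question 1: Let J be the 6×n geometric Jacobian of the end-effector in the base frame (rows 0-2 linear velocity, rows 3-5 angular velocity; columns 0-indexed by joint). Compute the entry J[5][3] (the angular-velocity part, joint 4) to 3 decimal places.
axis z_3 = (0.6124,0.3536,-0.7071); lever o_n−o_3 = (0.0000,0.0000,0.0000)
cross product → J_v[:, 3] = (0.0000,-0.0000,0.0000)
J_ω[:, 3] = z_3
entry J[5][3] = -0.7071

-0.707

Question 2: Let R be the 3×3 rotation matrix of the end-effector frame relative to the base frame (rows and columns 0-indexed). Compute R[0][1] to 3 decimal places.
End-effector y-axis (col 1 of R) = (0.7803,-0.1268,0.6124)
R[0][1] = 0.7803

0.780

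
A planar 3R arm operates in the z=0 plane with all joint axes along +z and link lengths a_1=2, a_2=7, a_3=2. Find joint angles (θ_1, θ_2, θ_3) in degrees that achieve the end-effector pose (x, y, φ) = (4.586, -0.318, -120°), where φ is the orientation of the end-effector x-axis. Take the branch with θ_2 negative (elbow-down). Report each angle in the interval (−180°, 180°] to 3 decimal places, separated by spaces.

wrist centre = target − a_3·(cos φ, sin φ) = (5.5860, 1.4141)
cos θ_2 = (33.2029−2²−7²)/(2·2·7) = -0.7070; θ_2 = -134.9944° (elbow-down)
β = atan2(1.4141,5.5860) = 14.2055°; ψ = atan2(-4.9502,-2.9493) = -120.7858°
θ_1 = β − ψ = 134.9913°
θ_3 = φ − θ_1 − θ_2 = -119.9969° (wrapped to (-180°,180°])

134.991 -134.994 -119.997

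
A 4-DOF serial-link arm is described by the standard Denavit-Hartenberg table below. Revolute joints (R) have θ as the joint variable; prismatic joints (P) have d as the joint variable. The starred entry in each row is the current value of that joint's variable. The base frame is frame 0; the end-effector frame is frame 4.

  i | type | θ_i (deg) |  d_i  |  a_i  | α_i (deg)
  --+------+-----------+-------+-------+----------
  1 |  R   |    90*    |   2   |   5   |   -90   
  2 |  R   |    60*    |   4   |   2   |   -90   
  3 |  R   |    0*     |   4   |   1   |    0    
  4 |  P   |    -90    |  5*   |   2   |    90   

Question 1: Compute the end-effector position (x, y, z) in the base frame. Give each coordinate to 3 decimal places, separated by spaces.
after link 1: o_1 = (0.0000, 5.0000, 2.0000)
after link 2: o_2 = (-4.0000, 6.0000, 0.2679)
after link 3: o_3 = (-4.0000, 3.0359, -2.5981)
after link 4: o_4 = (-6.0000, -1.2942, -5.0981)

-6.000 -1.294 -5.098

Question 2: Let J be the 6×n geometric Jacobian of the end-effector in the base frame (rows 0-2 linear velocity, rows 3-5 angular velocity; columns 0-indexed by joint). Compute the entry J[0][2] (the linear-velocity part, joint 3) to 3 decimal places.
1.000

axis z_2 = (-0.0000,-0.8660,-0.5000); lever o_n−o_2 = (-2.0000,-7.2942,-5.3660)
cross product → J_v[:, 2] = (1.0000,1.0000,-1.7321)
J_ω[:, 2] = z_2
entry J[0][2] = 1.0000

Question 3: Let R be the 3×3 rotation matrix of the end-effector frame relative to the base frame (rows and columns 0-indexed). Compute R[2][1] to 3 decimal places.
-0.500

End-effector y-axis (col 1 of R) = (-0.0000,-0.8660,-0.5000)
R[2][1] = -0.5000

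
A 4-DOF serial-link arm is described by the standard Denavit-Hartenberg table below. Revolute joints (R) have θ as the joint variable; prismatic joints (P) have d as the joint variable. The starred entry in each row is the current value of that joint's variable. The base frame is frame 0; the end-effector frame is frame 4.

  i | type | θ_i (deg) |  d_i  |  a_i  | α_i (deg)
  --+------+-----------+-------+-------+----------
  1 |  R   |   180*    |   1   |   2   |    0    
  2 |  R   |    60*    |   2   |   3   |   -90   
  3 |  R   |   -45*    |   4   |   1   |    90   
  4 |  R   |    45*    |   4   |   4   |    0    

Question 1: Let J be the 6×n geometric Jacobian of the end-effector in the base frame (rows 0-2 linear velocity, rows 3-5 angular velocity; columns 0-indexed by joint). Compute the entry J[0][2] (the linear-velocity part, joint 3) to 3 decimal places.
axis z_2 = (0.8660,-0.5000,0.0000); lever o_n−o_2 = (5.9743,-3.3091,5.5355)
cross product → J_v[:, 2] = (-2.7678,-4.7939,0.1213)
J_ω[:, 2] = z_2
entry J[0][2] = -2.7678

-2.768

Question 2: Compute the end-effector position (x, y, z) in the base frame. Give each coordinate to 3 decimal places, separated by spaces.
after link 1: o_1 = (-2.0000, 0.0000, 1.0000)
after link 2: o_2 = (-3.5000, -2.5981, 3.0000)
after link 3: o_3 = (-0.3895, -5.2104, 3.7071)
after link 4: o_4 = (2.4743, -5.9072, 8.5355)

2.474 -5.907 8.536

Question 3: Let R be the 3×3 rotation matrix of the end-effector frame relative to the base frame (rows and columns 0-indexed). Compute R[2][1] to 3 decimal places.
End-effector y-axis (col 1 of R) = (0.8624,0.0795,-0.5000)
R[2][1] = -0.5000

-0.500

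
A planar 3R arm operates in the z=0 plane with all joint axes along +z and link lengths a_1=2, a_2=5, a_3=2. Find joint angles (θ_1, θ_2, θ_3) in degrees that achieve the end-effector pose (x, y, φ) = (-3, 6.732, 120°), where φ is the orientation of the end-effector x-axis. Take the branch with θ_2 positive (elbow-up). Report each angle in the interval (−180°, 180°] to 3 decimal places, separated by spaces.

wrist centre = target − a_3·(cos φ, sin φ) = (-2.0000, 4.9999)
cos θ_2 = (28.9995−2²−5²)/(2·2·5) = -0.0000; θ_2 = 90.0015° (elbow-up)
β = atan2(4.9999,-2.0000) = 111.8016°; ψ = atan2(5.0000,1.9999) = 68.1998°
θ_1 = β − ψ = 43.6018°
θ_3 = φ − θ_1 − θ_2 = -13.6032° (wrapped to (-180°,180°])

43.602 90.001 -13.603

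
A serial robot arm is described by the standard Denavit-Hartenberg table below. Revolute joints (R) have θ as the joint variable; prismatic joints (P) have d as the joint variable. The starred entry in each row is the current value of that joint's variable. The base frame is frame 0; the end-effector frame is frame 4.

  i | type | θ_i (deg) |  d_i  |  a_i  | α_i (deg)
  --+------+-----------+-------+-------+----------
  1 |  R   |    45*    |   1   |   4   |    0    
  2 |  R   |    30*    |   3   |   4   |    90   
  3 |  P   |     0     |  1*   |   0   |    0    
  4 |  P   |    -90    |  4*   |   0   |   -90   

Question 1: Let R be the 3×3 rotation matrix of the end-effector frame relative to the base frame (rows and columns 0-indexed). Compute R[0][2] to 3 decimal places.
End-effector z-axis (col 2 of R) = (0.2588,0.9659,0.0000)
R[0][2] = 0.2588

0.259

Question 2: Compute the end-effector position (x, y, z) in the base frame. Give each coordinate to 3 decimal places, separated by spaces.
8.693 5.398 4.000

after link 1: o_1 = (2.8284, 2.8284, 1.0000)
after link 2: o_2 = (3.8637, 6.6921, 4.0000)
after link 3: o_3 = (4.8296, 6.4333, 4.0000)
after link 4: o_4 = (8.6933, 5.3980, 4.0000)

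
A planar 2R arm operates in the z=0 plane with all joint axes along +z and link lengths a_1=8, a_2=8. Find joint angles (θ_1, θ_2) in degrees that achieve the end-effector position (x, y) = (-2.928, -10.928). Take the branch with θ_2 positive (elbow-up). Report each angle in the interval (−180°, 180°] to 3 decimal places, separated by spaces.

-150.001 90.003

cos θ_2 = (127.9944−8²−8²)/(2·8·8) = -0.0000; θ_2 = 90.0025° (elbow-up)
β = atan2(-10.9280,-2.9280) = -104.9993°; ψ = atan2(8.0000,7.9996) = 45.0013°
θ_1 = β − ψ = -150.0005°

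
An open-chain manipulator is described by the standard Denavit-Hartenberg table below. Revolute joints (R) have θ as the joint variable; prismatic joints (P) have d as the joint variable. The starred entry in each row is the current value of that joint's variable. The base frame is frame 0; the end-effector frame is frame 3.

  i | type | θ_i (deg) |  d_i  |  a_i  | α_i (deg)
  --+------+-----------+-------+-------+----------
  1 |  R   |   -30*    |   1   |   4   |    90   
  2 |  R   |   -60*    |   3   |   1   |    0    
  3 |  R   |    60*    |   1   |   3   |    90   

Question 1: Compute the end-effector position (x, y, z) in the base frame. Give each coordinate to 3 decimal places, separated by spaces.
after link 1: o_1 = (3.4641, -2.0000, 1.0000)
after link 2: o_2 = (2.3971, -4.8481, 0.1340)
after link 3: o_3 = (4.4952, -7.2141, 0.1340)

4.495 -7.214 0.134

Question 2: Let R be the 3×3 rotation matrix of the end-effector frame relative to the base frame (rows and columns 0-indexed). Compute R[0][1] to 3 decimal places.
End-effector y-axis (col 1 of R) = (-0.5000,-0.8660,0.0000)
R[0][1] = -0.5000

-0.500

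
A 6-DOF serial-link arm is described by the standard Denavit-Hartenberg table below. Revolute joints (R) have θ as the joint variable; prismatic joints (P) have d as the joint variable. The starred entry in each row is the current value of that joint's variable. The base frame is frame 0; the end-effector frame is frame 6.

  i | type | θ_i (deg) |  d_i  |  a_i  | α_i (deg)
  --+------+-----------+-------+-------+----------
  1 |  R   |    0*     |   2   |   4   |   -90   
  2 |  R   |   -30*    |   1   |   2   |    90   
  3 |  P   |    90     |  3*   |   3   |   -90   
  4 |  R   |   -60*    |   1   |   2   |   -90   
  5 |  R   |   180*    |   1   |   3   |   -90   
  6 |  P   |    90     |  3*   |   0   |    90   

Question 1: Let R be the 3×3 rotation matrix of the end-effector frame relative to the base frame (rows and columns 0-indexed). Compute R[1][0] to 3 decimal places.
-0.866

End-effector x-axis (col 0 of R) = (-0.2500,-0.8660,0.4330)
R[1][0] = -0.8660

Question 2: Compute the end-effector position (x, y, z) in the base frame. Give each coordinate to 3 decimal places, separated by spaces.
after link 1: o_1 = (4.0000, 0.0000, 2.0000)
after link 2: o_2 = (5.7321, 1.0000, 3.0000)
after link 3: o_3 = (4.2321, 4.0000, 5.5981)
after link 4: o_4 = (2.5000, 5.0000, 6.5981)
after link 5: o_5 = (4.0490, 4.3660, 3.9151)
after link 6: o_6 = (1.4510, 4.3660, 2.4151)

1.451 4.366 2.415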